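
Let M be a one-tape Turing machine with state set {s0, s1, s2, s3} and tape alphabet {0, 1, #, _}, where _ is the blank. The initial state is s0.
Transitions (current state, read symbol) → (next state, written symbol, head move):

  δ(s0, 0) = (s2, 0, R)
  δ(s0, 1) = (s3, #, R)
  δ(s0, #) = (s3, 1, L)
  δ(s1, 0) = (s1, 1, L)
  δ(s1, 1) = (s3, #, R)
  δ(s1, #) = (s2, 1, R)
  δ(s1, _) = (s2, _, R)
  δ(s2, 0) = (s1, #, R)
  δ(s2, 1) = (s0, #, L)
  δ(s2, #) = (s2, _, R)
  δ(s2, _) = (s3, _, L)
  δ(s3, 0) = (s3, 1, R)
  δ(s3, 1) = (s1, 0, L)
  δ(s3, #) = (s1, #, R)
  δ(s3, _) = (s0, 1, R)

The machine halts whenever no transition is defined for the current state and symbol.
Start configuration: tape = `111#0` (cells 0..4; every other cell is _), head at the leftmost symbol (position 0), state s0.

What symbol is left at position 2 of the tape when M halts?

#

state=s0 head=0 tape=[1]11#0__   (s0,1)→(s3,#,R)
state=s3 head=1 tape=#[1]1#0__   (s3,1)→(s1,0,L)
state=s1 head=0 tape=[#]01#0__   (s1,#)→(s2,1,R)
state=s2 head=1 tape=1[0]1#0__   (s2,0)→(s1,#,R)
state=s1 head=2 tape=1#[1]#0__   (s1,1)→(s3,#,R)
state=s3 head=3 tape=1##[#]0__   (s3,#)→(s1,#,R)
state=s1 head=4 tape=1###[0]__   (s1,0)→(s1,1,L)
state=s1 head=3 tape=1##[#]1__   (s1,#)→(s2,1,R)
state=s2 head=4 tape=1##1[1]__   (s2,1)→(s0,#,L)
state=s0 head=3 tape=1##[1]#__   (s0,1)→(s3,#,R)
state=s3 head=4 tape=1###[#]__   (s3,#)→(s1,#,R)
state=s1 head=5 tape=1####[_]_   (s1,_)→(s2,_,R)
state=s2 head=6 tape=1####_[_]   (s2,_)→(s3,_,L)
state=s3 head=5 tape=1####[_]_   (s3,_)→(s0,1,R)
state=s0 head=6 tape=1####1[_]
Cell 2 holds # when M halts.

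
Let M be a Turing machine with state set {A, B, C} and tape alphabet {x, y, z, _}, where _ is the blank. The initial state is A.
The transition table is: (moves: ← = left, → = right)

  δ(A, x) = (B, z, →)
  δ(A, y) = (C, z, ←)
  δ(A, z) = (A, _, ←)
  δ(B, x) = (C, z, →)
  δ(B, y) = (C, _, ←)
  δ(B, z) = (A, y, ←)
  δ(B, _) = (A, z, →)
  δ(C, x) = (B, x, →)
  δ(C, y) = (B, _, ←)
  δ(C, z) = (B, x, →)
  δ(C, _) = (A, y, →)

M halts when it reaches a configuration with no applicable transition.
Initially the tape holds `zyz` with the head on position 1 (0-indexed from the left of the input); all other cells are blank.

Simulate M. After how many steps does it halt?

11

A | z[y]z   read y → write z, move ←, go to C
C | [z]zz   read z → write x, move →, go to B
B | x[z]z   read z → write y, move ←, go to A
A | [x]yz   read x → write z, move →, go to B
B | z[y]z   read y → write _, move ←, go to C
C | [z]_z   read z → write x, move →, go to B
B | x[_]z   read _ → write z, move →, go to A
A | xz[z]   read z → write _, move ←, go to A
A | x[z]_   read z → write _, move ←, go to A
A | [x]__   read x → write z, move →, go to B
B | z[_]_   read _ → write z, move →, go to A
A | zz[_]
M halts after 11 transitions.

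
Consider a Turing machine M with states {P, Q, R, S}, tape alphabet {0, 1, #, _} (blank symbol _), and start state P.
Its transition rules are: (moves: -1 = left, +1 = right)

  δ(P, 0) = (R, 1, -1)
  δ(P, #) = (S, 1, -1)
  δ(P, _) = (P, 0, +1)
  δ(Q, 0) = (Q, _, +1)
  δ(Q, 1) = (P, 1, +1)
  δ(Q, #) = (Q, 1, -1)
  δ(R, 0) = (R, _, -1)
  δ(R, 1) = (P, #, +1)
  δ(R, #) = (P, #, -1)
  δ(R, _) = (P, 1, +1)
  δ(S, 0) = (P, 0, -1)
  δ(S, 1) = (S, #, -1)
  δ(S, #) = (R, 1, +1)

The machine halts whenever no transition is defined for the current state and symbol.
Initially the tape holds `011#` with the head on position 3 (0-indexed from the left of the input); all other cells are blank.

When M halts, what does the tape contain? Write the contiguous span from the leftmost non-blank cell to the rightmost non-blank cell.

101##1

state=P head=3 tape=__011[#]   (P,#)→(S,1,-1)
state=S head=2 tape=__01[1]1   (S,1)→(S,#,-1)
state=S head=1 tape=__0[1]#1   (S,1)→(S,#,-1)
state=S head=0 tape=__[0]##1   (S,0)→(P,0,-1)
state=P head=-1 tape=_[_]0##1   (P,_)→(P,0,+1)
state=P head=0 tape=_0[0]##1   (P,0)→(R,1,-1)
state=R head=-1 tape=_[0]1##1   (R,0)→(R,_,-1)
state=R head=-2 tape=[_]_1##1   (R,_)→(P,1,+1)
state=P head=-1 tape=1[_]1##1   (P,_)→(P,0,+1)
state=P head=0 tape=10[1]##1
The non-blank tape span at halt is 101##1.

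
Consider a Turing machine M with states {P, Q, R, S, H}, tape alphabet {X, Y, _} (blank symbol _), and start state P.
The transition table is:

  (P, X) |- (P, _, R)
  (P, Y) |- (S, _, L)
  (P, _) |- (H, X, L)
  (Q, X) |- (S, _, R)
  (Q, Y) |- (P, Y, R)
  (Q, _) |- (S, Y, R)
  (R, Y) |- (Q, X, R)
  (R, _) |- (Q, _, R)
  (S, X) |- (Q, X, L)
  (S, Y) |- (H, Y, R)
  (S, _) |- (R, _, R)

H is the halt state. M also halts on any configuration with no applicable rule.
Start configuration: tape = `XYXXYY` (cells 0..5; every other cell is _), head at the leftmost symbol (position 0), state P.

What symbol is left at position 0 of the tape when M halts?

_

P | [X]YXXYY_   read X → write _, move R, go to P
P | _[Y]XXYY_   read Y → write _, move L, go to S
S | [_]_XXYY_   read _ → write _, move R, go to R
R | _[_]XXYY_   read _ → write _, move R, go to Q
Q | __[X]XYY_   read X → write _, move R, go to S
S | ___[X]YY_   read X → write X, move L, go to Q
Q | __[_]XYY_   read _ → write Y, move R, go to S
S | __Y[X]YY_   read X → write X, move L, go to Q
Q | __[Y]XYY_   read Y → write Y, move R, go to P
P | __Y[X]YY_   read X → write _, move R, go to P
P | __Y_[Y]Y_   read Y → write _, move L, go to S
S | __Y[_]_Y_   read _ → write _, move R, go to R
R | __Y_[_]Y_   read _ → write _, move R, go to Q
Q | __Y__[Y]_   read Y → write Y, move R, go to P
P | __Y__Y[_]   read _ → write X, move L, go to H
H | __Y__[Y]X
Cell 0 holds _ when M halts.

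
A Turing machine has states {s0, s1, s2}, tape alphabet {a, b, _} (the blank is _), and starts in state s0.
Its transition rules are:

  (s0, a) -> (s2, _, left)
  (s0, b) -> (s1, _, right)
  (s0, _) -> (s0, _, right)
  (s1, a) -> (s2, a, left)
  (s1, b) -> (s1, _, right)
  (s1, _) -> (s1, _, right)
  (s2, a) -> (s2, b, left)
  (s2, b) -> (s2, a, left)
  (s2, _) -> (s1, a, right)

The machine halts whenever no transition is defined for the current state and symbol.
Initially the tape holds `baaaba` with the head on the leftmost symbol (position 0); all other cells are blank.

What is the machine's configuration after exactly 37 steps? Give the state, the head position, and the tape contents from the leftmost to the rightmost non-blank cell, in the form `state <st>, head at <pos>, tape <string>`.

s0 | ___[b]aaaba   read b → write _, move right, go to s1
s1 | ____[a]aaba   read a → write a, move left, go to s2
s2 | ___[_]aaaba   read _ → write a, move right, go to s1
s1 | ___a[a]aaba   read a → write a, move left, go to s2
s2 | ___[a]aaaba   read a → write b, move left, go to s2
s2 | __[_]baaaba   read _ → write a, move right, go to s1
s1 | __a[b]aaaba   read b → write _, move right, go to s1
s1 | __a_[a]aaba   read a → write a, move left, go to s2
s2 | __a[_]aaaba   read _ → write a, move right, go to s1
s1 | __aa[a]aaba   read a → write a, move left, go to s2
s2 | __a[a]aaaba   read a → write b, move left, go to s2
s2 | __[a]baaaba   read a → write b, move left, go to s2
s2 | _[_]bbaaaba   read _ → write a, move right, go to s1
s1 | _a[b]baaaba   read b → write _, move right, go to s1
s1 | _a_[b]aaaba   read b → write _, move right, go to s1
s1 | _a__[a]aaba   read a → write a, move left, go to s2
s2 | _a_[_]aaaba   read _ → write a, move right, go to s1
s1 | _a_a[a]aaba   read a → write a, move left, go to s2
s2 | _a_[a]aaaba   read a → write b, move left, go to s2
s2 | _a[_]baaaba   read _ → write a, move right, go to s1
s1 | _aa[b]aaaba   read b → write _, move right, go to s1
s1 | _aa_[a]aaba   read a → write a, move left, go to s2
s2 | _aa[_]aaaba   read _ → write a, move right, go to s1
s1 | _aaa[a]aaba   read a → write a, move left, go to s2
s2 | _aa[a]aaaba   read a → write b, move left, go to s2
s2 | _a[a]baaaba   read a → write b, move left, go to s2
s2 | _[a]bbaaaba   read a → write b, move left, go to s2
s2 | [_]bbbaaaba   read _ → write a, move right, go to s1
s1 | a[b]bbaaaba   read b → write _, move right, go to s1
s1 | a_[b]baaaba   read b → write _, move right, go to s1
s1 | a__[b]aaaba   read b → write _, move right, go to s1
s1 | a___[a]aaba   read a → write a, move left, go to s2
s2 | a__[_]aaaba   read _ → write a, move right, go to s1
s1 | a__a[a]aaba   read a → write a, move left, go to s2
s2 | a__[a]aaaba   read a → write b, move left, go to s2
s2 | a_[_]baaaba   read _ → write a, move right, go to s1
s1 | a_a[b]aaaba   read b → write _, move right, go to s1
s1 | a_a_[a]aaba
After 37 steps: state s1, head at 1, tape a_a_aaaba.

state s1, head at 1, tape a_a_aaaba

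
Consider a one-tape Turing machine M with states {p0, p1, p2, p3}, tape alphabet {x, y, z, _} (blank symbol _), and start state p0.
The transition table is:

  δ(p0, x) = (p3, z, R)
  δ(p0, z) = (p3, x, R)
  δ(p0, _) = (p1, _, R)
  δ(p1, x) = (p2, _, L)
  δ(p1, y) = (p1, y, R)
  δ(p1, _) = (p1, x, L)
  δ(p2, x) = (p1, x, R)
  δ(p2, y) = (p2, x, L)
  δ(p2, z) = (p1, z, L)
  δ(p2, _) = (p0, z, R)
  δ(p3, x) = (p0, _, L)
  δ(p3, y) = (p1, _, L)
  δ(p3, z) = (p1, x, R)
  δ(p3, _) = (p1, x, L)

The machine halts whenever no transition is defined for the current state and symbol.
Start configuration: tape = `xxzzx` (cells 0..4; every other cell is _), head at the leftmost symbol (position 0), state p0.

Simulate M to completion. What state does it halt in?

p0 | _[x]xzzx   read x → write z, move R, go to p3
p3 | _z[x]zzx   read x → write _, move L, go to p0
p0 | _[z]_zzx   read z → write x, move R, go to p3
p3 | _x[_]zzx   read _ → write x, move L, go to p1
p1 | _[x]xzzx   read x → write _, move L, go to p2
p2 | [_]_xzzx   read _ → write z, move R, go to p0
p0 | z[_]xzzx   read _ → write _, move R, go to p1
p1 | z_[x]zzx   read x → write _, move L, go to p2
p2 | z[_]_zzx   read _ → write z, move R, go to p0
p0 | zz[_]zzx   read _ → write _, move R, go to p1
p1 | zz_[z]zx
No transition is defined for (p1, z); M halts in state p1.

p1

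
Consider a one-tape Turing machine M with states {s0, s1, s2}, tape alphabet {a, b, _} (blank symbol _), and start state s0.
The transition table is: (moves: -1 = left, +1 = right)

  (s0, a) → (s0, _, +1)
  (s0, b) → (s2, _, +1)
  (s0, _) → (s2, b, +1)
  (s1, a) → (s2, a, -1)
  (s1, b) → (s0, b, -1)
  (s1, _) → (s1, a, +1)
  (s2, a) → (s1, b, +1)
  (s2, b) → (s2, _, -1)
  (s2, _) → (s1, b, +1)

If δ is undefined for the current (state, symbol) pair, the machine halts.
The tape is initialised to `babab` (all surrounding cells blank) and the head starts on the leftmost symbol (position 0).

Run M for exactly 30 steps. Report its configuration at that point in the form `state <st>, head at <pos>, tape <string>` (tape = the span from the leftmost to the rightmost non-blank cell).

state s1, head at 2, tape baa_ab

state=s0 head=0 tape=_[b]abab   (s0,b)→(s2,_,+1)
state=s2 head=1 tape=__[a]bab   (s2,a)→(s1,b,+1)
state=s1 head=2 tape=__b[b]ab   (s1,b)→(s0,b,-1)
state=s0 head=1 tape=__[b]bab   (s0,b)→(s2,_,+1)
state=s2 head=2 tape=___[b]ab   (s2,b)→(s2,_,-1)
state=s2 head=1 tape=__[_]_ab   (s2,_)→(s1,b,+1)
state=s1 head=2 tape=__b[_]ab   (s1,_)→(s1,a,+1)
state=s1 head=3 tape=__ba[a]b   (s1,a)→(s2,a,-1)
state=s2 head=2 tape=__b[a]ab   (s2,a)→(s1,b,+1)
state=s1 head=3 tape=__bb[a]b   (s1,a)→(s2,a,-1)
state=s2 head=2 tape=__b[b]ab   (s2,b)→(s2,_,-1)
state=s2 head=1 tape=__[b]_ab   (s2,b)→(s2,_,-1)
state=s2 head=0 tape=_[_]__ab   (s2,_)→(s1,b,+1)
state=s1 head=1 tape=_b[_]_ab   (s1,_)→(s1,a,+1)
state=s1 head=2 tape=_ba[_]ab   (s1,_)→(s1,a,+1)
state=s1 head=3 tape=_baa[a]b   (s1,a)→(s2,a,-1)
state=s2 head=2 tape=_ba[a]ab   (s2,a)→(s1,b,+1)
state=s1 head=3 tape=_bab[a]b   (s1,a)→(s2,a,-1)
state=s2 head=2 tape=_ba[b]ab   (s2,b)→(s2,_,-1)
state=s2 head=1 tape=_b[a]_ab   (s2,a)→(s1,b,+1)
state=s1 head=2 tape=_bb[_]ab   (s1,_)→(s1,a,+1)
state=s1 head=3 tape=_bba[a]b   (s1,a)→(s2,a,-1)
state=s2 head=2 tape=_bb[a]ab   (s2,a)→(s1,b,+1)
state=s1 head=3 tape=_bbb[a]b   (s1,a)→(s2,a,-1)
state=s2 head=2 tape=_bb[b]ab   (s2,b)→(s2,_,-1)
state=s2 head=1 tape=_b[b]_ab   (s2,b)→(s2,_,-1)
state=s2 head=0 tape=_[b]__ab   (s2,b)→(s2,_,-1)
state=s2 head=-1 tape=[_]___ab   (s2,_)→(s1,b,+1)
state=s1 head=0 tape=b[_]__ab   (s1,_)→(s1,a,+1)
state=s1 head=1 tape=ba[_]_ab   (s1,_)→(s1,a,+1)
state=s1 head=2 tape=baa[_]ab
After 30 steps: state s1, head at 2, tape baa_ab.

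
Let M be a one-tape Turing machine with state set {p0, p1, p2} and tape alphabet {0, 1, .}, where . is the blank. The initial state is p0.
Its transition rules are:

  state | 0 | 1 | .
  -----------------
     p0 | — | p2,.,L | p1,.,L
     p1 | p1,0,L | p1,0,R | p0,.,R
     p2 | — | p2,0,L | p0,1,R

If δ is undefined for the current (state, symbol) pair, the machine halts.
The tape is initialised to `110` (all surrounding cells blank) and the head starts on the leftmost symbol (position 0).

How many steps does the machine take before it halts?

10

p0 | .[1]10   read 1 → write ., move L, go to p2
p2 | [.].10   read . → write 1, move R, go to p0
p0 | 1[.]10   read . → write ., move L, go to p1
p1 | [1].10   read 1 → write 0, move R, go to p1
p1 | 0[.]10   read . → write ., move R, go to p0
p0 | 0.[1]0   read 1 → write ., move L, go to p2
p2 | 0[.].0   read . → write 1, move R, go to p0
p0 | 01[.]0   read . → write ., move L, go to p1
p1 | 0[1].0   read 1 → write 0, move R, go to p1
p1 | 00[.]0   read . → write ., move R, go to p0
p0 | 00.[0]
M halts after 10 transitions.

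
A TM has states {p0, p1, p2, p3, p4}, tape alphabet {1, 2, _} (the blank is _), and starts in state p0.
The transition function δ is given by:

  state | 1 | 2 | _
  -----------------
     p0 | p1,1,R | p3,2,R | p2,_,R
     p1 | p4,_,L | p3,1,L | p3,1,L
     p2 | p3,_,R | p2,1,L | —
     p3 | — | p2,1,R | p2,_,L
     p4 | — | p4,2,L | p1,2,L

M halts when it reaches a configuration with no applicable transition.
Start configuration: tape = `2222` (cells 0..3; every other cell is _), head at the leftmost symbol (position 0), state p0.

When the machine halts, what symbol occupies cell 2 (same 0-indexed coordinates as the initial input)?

p0 | [2]222   read 2 → write 2, move R, go to p3
p3 | 2[2]22   read 2 → write 1, move R, go to p2
p2 | 21[2]2   read 2 → write 1, move L, go to p2
p2 | 2[1]12   read 1 → write _, move R, go to p3
p3 | 2_[1]2
Cell 2 holds 1 when M halts.

1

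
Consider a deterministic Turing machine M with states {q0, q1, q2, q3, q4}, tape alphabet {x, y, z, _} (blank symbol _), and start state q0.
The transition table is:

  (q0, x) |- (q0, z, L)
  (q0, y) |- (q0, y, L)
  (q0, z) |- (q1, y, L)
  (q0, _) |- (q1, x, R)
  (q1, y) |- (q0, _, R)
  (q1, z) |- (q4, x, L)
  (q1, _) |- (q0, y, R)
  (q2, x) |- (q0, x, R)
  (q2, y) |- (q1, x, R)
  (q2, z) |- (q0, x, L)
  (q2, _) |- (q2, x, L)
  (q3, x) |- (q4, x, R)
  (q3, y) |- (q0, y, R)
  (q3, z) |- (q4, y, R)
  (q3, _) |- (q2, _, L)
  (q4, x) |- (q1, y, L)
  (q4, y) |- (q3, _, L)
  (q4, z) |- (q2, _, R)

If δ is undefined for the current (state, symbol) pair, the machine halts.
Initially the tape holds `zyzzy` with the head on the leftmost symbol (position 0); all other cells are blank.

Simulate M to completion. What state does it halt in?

state=q0 head=0 tape=_____[z]yzzy   (q0,z)→(q1,y,L)
state=q1 head=-1 tape=____[_]yyzzy   (q1,_)→(q0,y,R)
state=q0 head=0 tape=____y[y]yzzy   (q0,y)→(q0,y,L)
state=q0 head=-1 tape=____[y]yyzzy   (q0,y)→(q0,y,L)
state=q0 head=-2 tape=___[_]yyyzzy   (q0,_)→(q1,x,R)
state=q1 head=-1 tape=___x[y]yyzzy   (q1,y)→(q0,_,R)
state=q0 head=0 tape=___x_[y]yzzy   (q0,y)→(q0,y,L)
state=q0 head=-1 tape=___x[_]yyzzy   (q0,_)→(q1,x,R)
state=q1 head=0 tape=___xx[y]yzzy   (q1,y)→(q0,_,R)
state=q0 head=1 tape=___xx_[y]zzy   (q0,y)→(q0,y,L)
state=q0 head=0 tape=___xx[_]yzzy   (q0,_)→(q1,x,R)
state=q1 head=1 tape=___xxx[y]zzy   (q1,y)→(q0,_,R)
state=q0 head=2 tape=___xxx_[z]zy   (q0,z)→(q1,y,L)
state=q1 head=1 tape=___xxx[_]yzy   (q1,_)→(q0,y,R)
state=q0 head=2 tape=___xxxy[y]zy   (q0,y)→(q0,y,L)
state=q0 head=1 tape=___xxx[y]yzy   (q0,y)→(q0,y,L)
state=q0 head=0 tape=___xx[x]yyzy   (q0,x)→(q0,z,L)
state=q0 head=-1 tape=___x[x]zyyzy   (q0,x)→(q0,z,L)
state=q0 head=-2 tape=___[x]zzyyzy   (q0,x)→(q0,z,L)
state=q0 head=-3 tape=__[_]zzzyyzy   (q0,_)→(q1,x,R)
state=q1 head=-2 tape=__x[z]zzyyzy   (q1,z)→(q4,x,L)
state=q4 head=-3 tape=__[x]xzzyyzy   (q4,x)→(q1,y,L)
state=q1 head=-4 tape=_[_]yxzzyyzy   (q1,_)→(q0,y,R)
state=q0 head=-3 tape=_y[y]xzzyyzy   (q0,y)→(q0,y,L)
state=q0 head=-4 tape=_[y]yxzzyyzy   (q0,y)→(q0,y,L)
state=q0 head=-5 tape=[_]yyxzzyyzy   (q0,_)→(q1,x,R)
state=q1 head=-4 tape=x[y]yxzzyyzy   (q1,y)→(q0,_,R)
state=q0 head=-3 tape=x_[y]xzzyyzy   (q0,y)→(q0,y,L)
state=q0 head=-4 tape=x[_]yxzzyyzy   (q0,_)→(q1,x,R)
state=q1 head=-3 tape=xx[y]xzzyyzy   (q1,y)→(q0,_,R)
state=q0 head=-2 tape=xx_[x]zzyyzy   (q0,x)→(q0,z,L)
state=q0 head=-3 tape=xx[_]zzzyyzy   (q0,_)→(q1,x,R)
state=q1 head=-2 tape=xxx[z]zzyyzy   (q1,z)→(q4,x,L)
state=q4 head=-3 tape=xx[x]xzzyyzy   (q4,x)→(q1,y,L)
state=q1 head=-4 tape=x[x]yxzzyyzy
No transition is defined for (q1, x); M halts in state q1.

q1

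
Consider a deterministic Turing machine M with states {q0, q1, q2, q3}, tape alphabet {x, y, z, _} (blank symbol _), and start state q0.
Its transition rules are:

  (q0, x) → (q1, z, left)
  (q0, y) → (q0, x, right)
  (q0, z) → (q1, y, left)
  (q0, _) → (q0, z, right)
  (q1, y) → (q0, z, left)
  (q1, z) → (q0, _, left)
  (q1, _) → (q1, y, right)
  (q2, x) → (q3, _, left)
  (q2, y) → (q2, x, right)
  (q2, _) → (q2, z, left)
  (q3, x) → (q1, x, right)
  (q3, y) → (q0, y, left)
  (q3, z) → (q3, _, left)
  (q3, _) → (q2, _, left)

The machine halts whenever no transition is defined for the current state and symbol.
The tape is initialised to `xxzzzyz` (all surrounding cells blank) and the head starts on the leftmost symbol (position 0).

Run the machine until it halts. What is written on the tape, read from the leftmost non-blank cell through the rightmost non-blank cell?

xy_yzzzyz

q0 | __[x]xzzzyz   read x → write z, move left, go to q1
q1 | _[_]zxzzzyz   read _ → write y, move right, go to q1
q1 | _y[z]xzzzyz   read z → write _, move left, go to q0
q0 | _[y]_xzzzyz   read y → write x, move right, go to q0
q0 | _x[_]xzzzyz   read _ → write z, move right, go to q0
q0 | _xz[x]zzzyz   read x → write z, move left, go to q1
q1 | _x[z]zzzzyz   read z → write _, move left, go to q0
q0 | _[x]_zzzzyz   read x → write z, move left, go to q1
q1 | [_]z_zzzzyz   read _ → write y, move right, go to q1
q1 | y[z]_zzzzyz   read z → write _, move left, go to q0
q0 | [y]__zzzzyz   read y → write x, move right, go to q0
q0 | x[_]_zzzzyz   read _ → write z, move right, go to q0
q0 | xz[_]zzzzyz   read _ → write z, move right, go to q0
q0 | xzz[z]zzzyz   read z → write y, move left, go to q1
q1 | xz[z]yzzzyz   read z → write _, move left, go to q0
q0 | x[z]_yzzzyz   read z → write y, move left, go to q1
q1 | [x]y_yzzzyz
The non-blank tape span at halt is xy_yzzzyz.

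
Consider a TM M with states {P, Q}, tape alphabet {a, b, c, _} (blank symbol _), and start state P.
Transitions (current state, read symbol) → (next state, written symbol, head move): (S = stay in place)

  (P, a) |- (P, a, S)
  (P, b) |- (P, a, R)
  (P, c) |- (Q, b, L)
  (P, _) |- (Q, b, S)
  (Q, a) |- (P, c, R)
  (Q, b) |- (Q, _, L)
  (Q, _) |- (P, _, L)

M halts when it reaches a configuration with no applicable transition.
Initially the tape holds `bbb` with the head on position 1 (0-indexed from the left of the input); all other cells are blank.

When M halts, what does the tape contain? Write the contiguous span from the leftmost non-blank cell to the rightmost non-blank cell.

bac

P | b[b]b_   read b → write a, move R, go to P
P | ba[b]_   read b → write a, move R, go to P
P | baa[_]   read _ → write b, move S, go to Q
Q | baa[b]   read b → write _, move L, go to Q
Q | ba[a]_   read a → write c, move R, go to P
P | bac[_]   read _ → write b, move S, go to Q
Q | bac[b]   read b → write _, move L, go to Q
Q | ba[c]_
The non-blank tape span at halt is bac.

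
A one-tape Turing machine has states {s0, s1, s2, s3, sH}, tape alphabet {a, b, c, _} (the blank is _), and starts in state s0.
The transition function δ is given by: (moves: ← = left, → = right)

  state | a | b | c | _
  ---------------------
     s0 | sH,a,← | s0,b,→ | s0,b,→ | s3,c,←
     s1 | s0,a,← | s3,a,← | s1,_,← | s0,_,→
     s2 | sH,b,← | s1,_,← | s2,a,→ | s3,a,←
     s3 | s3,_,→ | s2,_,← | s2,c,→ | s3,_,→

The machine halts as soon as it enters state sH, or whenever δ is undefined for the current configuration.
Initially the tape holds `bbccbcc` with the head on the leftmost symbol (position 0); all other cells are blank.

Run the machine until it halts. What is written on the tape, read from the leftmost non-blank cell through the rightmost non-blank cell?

cb

state=s0 head=0 tape=__[b]bccbcc__   (s0,b)→(s0,b,→)
state=s0 head=1 tape=__b[b]ccbcc__   (s0,b)→(s0,b,→)
state=s0 head=2 tape=__bb[c]cbcc__   (s0,c)→(s0,b,→)
state=s0 head=3 tape=__bbb[c]bcc__   (s0,c)→(s0,b,→)
state=s0 head=4 tape=__bbbb[b]cc__   (s0,b)→(s0,b,→)
state=s0 head=5 tape=__bbbbb[c]c__   (s0,c)→(s0,b,→)
state=s0 head=6 tape=__bbbbbb[c]__   (s0,c)→(s0,b,→)
state=s0 head=7 tape=__bbbbbbb[_]_   (s0,_)→(s3,c,←)
state=s3 head=6 tape=__bbbbbb[b]c_   (s3,b)→(s2,_,←)
state=s2 head=5 tape=__bbbbb[b]_c_   (s2,b)→(s1,_,←)
state=s1 head=4 tape=__bbbb[b]__c_   (s1,b)→(s3,a,←)
state=s3 head=3 tape=__bbb[b]a__c_   (s3,b)→(s2,_,←)
state=s2 head=2 tape=__bb[b]_a__c_   (s2,b)→(s1,_,←)
state=s1 head=1 tape=__b[b]__a__c_   (s1,b)→(s3,a,←)
state=s3 head=0 tape=__[b]a__a__c_   (s3,b)→(s2,_,←)
state=s2 head=-1 tape=_[_]_a__a__c_   (s2,_)→(s3,a,←)
state=s3 head=-2 tape=[_]a_a__a__c_   (s3,_)→(s3,_,→)
state=s3 head=-1 tape=_[a]_a__a__c_   (s3,a)→(s3,_,→)
state=s3 head=0 tape=__[_]a__a__c_   (s3,_)→(s3,_,→)
state=s3 head=1 tape=___[a]__a__c_   (s3,a)→(s3,_,→)
state=s3 head=2 tape=____[_]_a__c_   (s3,_)→(s3,_,→)
state=s3 head=3 tape=_____[_]a__c_   (s3,_)→(s3,_,→)
state=s3 head=4 tape=______[a]__c_   (s3,a)→(s3,_,→)
state=s3 head=5 tape=_______[_]_c_   (s3,_)→(s3,_,→)
state=s3 head=6 tape=________[_]c_   (s3,_)→(s3,_,→)
state=s3 head=7 tape=_________[c]_   (s3,c)→(s2,c,→)
state=s2 head=8 tape=_________c[_]   (s2,_)→(s3,a,←)
state=s3 head=7 tape=_________[c]a   (s3,c)→(s2,c,→)
state=s2 head=8 tape=_________c[a]   (s2,a)→(sH,b,←)
state=sH head=7 tape=_________[c]b
The non-blank tape span at halt is cb.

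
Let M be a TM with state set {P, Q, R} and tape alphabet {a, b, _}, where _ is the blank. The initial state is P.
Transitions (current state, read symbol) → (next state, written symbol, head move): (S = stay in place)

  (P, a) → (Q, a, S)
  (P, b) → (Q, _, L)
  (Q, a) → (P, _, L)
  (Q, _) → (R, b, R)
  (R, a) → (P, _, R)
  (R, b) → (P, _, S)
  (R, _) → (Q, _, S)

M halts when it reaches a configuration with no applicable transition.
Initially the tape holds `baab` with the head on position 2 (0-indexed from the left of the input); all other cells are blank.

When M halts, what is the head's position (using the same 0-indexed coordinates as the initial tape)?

3

state=P head=2 tape=_ba[a]b   (P,a)→(Q,a,S)
state=Q head=2 tape=_ba[a]b   (Q,a)→(P,_,L)
state=P head=1 tape=_b[a]_b   (P,a)→(Q,a,S)
state=Q head=1 tape=_b[a]_b   (Q,a)→(P,_,L)
state=P head=0 tape=_[b]__b   (P,b)→(Q,_,L)
state=Q head=-1 tape=[_]___b   (Q,_)→(R,b,R)
state=R head=0 tape=b[_]__b   (R,_)→(Q,_,S)
state=Q head=0 tape=b[_]__b   (Q,_)→(R,b,R)
state=R head=1 tape=bb[_]_b   (R,_)→(Q,_,S)
state=Q head=1 tape=bb[_]_b   (Q,_)→(R,b,R)
state=R head=2 tape=bbb[_]b   (R,_)→(Q,_,S)
state=Q head=2 tape=bbb[_]b   (Q,_)→(R,b,R)
state=R head=3 tape=bbbb[b]   (R,b)→(P,_,S)
state=P head=3 tape=bbbb[_]
At halt the head is at cell 3.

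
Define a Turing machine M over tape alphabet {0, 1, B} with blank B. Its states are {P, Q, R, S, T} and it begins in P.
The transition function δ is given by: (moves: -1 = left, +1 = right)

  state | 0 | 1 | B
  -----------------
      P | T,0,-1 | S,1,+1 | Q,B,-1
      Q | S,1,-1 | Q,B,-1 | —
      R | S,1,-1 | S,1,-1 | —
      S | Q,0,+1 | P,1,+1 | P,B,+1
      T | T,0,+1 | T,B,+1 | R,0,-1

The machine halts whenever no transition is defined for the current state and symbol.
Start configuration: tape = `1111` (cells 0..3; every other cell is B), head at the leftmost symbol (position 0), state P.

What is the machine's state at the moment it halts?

Q

P | B[1]111B   read 1 → write 1, move +1, go to S
S | B1[1]11B   read 1 → write 1, move +1, go to P
P | B11[1]1B   read 1 → write 1, move +1, go to S
S | B111[1]B   read 1 → write 1, move +1, go to P
P | B1111[B]   read B → write B, move -1, go to Q
Q | B111[1]B   read 1 → write B, move -1, go to Q
Q | B11[1]BB   read 1 → write B, move -1, go to Q
Q | B1[1]BBB   read 1 → write B, move -1, go to Q
Q | B[1]BBBB   read 1 → write B, move -1, go to Q
Q | [B]BBBBB
No transition is defined for (Q, B); M halts in state Q.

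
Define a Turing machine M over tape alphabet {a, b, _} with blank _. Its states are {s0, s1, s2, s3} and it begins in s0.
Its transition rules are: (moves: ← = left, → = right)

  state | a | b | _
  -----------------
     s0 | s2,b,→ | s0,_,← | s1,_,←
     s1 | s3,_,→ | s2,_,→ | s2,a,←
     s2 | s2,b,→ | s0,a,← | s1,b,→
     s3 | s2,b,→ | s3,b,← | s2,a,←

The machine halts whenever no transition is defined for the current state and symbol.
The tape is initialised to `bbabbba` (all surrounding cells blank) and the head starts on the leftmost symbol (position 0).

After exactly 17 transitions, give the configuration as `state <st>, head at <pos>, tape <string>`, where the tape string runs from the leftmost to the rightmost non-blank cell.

state=s0 head=0 tape=_____[b]babbba   (s0,b)→(s0,_,←)
state=s0 head=-1 tape=____[_]_babbba   (s0,_)→(s1,_,←)
state=s1 head=-2 tape=___[_]__babbba   (s1,_)→(s2,a,←)
state=s2 head=-3 tape=__[_]a__babbba   (s2,_)→(s1,b,→)
state=s1 head=-2 tape=__b[a]__babbba   (s1,a)→(s3,_,→)
state=s3 head=-1 tape=__b_[_]_babbba   (s3,_)→(s2,a,←)
state=s2 head=-2 tape=__b[_]a_babbba   (s2,_)→(s1,b,→)
state=s1 head=-1 tape=__bb[a]_babbba   (s1,a)→(s3,_,→)
state=s3 head=0 tape=__bb_[_]babbba   (s3,_)→(s2,a,←)
state=s2 head=-1 tape=__bb[_]ababbba   (s2,_)→(s1,b,→)
state=s1 head=0 tape=__bbb[a]babbba   (s1,a)→(s3,_,→)
state=s3 head=1 tape=__bbb_[b]abbba   (s3,b)→(s3,b,←)
state=s3 head=0 tape=__bbb[_]babbba   (s3,_)→(s2,a,←)
state=s2 head=-1 tape=__bb[b]ababbba   (s2,b)→(s0,a,←)
state=s0 head=-2 tape=__b[b]aababbba   (s0,b)→(s0,_,←)
state=s0 head=-3 tape=__[b]_aababbba   (s0,b)→(s0,_,←)
state=s0 head=-4 tape=_[_]__aababbba   (s0,_)→(s1,_,←)
state=s1 head=-5 tape=[_]___aababbba
After 17 steps: state s1, head at -5, tape aababbba.

state s1, head at -5, tape aababbba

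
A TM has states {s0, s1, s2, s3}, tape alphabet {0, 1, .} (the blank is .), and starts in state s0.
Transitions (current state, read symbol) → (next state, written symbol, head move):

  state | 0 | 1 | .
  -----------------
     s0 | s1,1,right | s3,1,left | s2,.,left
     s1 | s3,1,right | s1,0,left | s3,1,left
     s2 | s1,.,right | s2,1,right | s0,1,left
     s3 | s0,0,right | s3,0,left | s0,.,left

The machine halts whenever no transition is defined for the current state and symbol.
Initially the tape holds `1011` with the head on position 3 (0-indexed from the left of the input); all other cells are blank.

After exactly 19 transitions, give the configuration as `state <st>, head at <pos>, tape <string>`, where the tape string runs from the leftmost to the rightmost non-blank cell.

s0 | 101[1]..   read 1 → write 1, move left, go to s3
s3 | 10[1]1..   read 1 → write 0, move left, go to s3
s3 | 1[0]01..   read 0 → write 0, move right, go to s0
s0 | 10[0]1..   read 0 → write 1, move right, go to s1
s1 | 101[1]..   read 1 → write 0, move left, go to s1
s1 | 10[1]0..   read 1 → write 0, move left, go to s1
s1 | 1[0]00..   read 0 → write 1, move right, go to s3
s3 | 11[0]0..   read 0 → write 0, move right, go to s0
s0 | 110[0]..   read 0 → write 1, move right, go to s1
s1 | 1101[.].   read . → write 1, move left, go to s3
s3 | 110[1]1.   read 1 → write 0, move left, go to s3
s3 | 11[0]01.   read 0 → write 0, move right, go to s0
s0 | 110[0]1.   read 0 → write 1, move right, go to s1
s1 | 1101[1].   read 1 → write 0, move left, go to s1
s1 | 110[1]0.   read 1 → write 0, move left, go to s1
s1 | 11[0]00.   read 0 → write 1, move right, go to s3
s3 | 111[0]0.   read 0 → write 0, move right, go to s0
s0 | 1110[0].   read 0 → write 1, move right, go to s1
s1 | 11101[.]   read . → write 1, move left, go to s3
s3 | 1110[1]1
After 19 steps: state s3, head at 4, tape 111011.

state s3, head at 4, tape 111011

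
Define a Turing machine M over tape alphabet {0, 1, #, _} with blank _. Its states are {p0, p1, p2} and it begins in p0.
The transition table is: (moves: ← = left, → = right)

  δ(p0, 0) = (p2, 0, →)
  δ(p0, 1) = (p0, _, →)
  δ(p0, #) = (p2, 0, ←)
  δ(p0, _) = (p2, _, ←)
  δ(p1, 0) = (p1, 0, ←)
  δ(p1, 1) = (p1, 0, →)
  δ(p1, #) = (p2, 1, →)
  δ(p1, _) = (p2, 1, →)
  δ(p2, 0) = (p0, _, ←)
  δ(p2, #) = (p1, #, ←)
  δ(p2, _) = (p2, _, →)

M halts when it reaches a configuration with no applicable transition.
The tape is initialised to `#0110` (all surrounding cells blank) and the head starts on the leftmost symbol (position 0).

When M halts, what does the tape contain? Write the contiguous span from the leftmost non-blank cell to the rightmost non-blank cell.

state=p0 head=0 tape=__[#]0110   (p0,#)→(p2,0,←)
state=p2 head=-1 tape=_[_]00110   (p2,_)→(p2,_,→)
state=p2 head=0 tape=__[0]0110   (p2,0)→(p0,_,←)
state=p0 head=-1 tape=_[_]_0110   (p0,_)→(p2,_,←)
state=p2 head=-2 tape=[_]__0110   (p2,_)→(p2,_,→)
state=p2 head=-1 tape=_[_]_0110   (p2,_)→(p2,_,→)
state=p2 head=0 tape=__[_]0110   (p2,_)→(p2,_,→)
state=p2 head=1 tape=___[0]110   (p2,0)→(p0,_,←)
state=p0 head=0 tape=__[_]_110   (p0,_)→(p2,_,←)
state=p2 head=-1 tape=_[_]__110   (p2,_)→(p2,_,→)
state=p2 head=0 tape=__[_]_110   (p2,_)→(p2,_,→)
state=p2 head=1 tape=___[_]110   (p2,_)→(p2,_,→)
state=p2 head=2 tape=____[1]10
The non-blank tape span at halt is 110.

110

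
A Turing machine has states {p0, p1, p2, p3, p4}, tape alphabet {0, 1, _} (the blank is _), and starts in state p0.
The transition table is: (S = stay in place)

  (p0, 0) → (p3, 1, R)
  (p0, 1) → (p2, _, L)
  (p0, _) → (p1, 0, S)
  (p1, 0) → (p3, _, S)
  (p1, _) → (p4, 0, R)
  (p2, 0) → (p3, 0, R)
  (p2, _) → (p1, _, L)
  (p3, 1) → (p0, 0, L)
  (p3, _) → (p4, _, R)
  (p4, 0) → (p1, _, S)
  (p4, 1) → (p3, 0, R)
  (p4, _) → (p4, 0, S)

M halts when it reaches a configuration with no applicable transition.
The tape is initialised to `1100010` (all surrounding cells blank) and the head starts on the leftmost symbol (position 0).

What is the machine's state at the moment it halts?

p3

p0 | __[1]100010   read 1 → write _, move L, go to p2
p2 | _[_]_100010   read _ → write _, move L, go to p1
p1 | [_]__100010   read _ → write 0, move R, go to p4
p4 | 0[_]_100010   read _ → write 0, move S, go to p4
p4 | 0[0]_100010   read 0 → write _, move S, go to p1
p1 | 0[_]_100010   read _ → write 0, move R, go to p4
p4 | 00[_]100010   read _ → write 0, move S, go to p4
p4 | 00[0]100010   read 0 → write _, move S, go to p1
p1 | 00[_]100010   read _ → write 0, move R, go to p4
p4 | 000[1]00010   read 1 → write 0, move R, go to p3
p3 | 0000[0]0010
No transition is defined for (p3, 0); M halts in state p3.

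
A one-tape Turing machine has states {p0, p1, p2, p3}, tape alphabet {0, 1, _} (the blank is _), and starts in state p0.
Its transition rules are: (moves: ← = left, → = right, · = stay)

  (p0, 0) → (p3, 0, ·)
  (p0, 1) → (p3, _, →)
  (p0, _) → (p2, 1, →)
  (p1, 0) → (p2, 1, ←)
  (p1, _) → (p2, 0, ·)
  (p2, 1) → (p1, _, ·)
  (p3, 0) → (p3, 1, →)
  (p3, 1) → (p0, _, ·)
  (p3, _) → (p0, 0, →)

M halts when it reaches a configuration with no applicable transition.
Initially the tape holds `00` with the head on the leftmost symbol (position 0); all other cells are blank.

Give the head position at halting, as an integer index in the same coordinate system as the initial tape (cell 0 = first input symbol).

state=p0 head=0 tape=[0]0___   (p0,0)→(p3,0,·)
state=p3 head=0 tape=[0]0___   (p3,0)→(p3,1,→)
state=p3 head=1 tape=1[0]___   (p3,0)→(p3,1,→)
state=p3 head=2 tape=11[_]__   (p3,_)→(p0,0,→)
state=p0 head=3 tape=110[_]_   (p0,_)→(p2,1,→)
state=p2 head=4 tape=1101[_]
At halt the head is at cell 4.

4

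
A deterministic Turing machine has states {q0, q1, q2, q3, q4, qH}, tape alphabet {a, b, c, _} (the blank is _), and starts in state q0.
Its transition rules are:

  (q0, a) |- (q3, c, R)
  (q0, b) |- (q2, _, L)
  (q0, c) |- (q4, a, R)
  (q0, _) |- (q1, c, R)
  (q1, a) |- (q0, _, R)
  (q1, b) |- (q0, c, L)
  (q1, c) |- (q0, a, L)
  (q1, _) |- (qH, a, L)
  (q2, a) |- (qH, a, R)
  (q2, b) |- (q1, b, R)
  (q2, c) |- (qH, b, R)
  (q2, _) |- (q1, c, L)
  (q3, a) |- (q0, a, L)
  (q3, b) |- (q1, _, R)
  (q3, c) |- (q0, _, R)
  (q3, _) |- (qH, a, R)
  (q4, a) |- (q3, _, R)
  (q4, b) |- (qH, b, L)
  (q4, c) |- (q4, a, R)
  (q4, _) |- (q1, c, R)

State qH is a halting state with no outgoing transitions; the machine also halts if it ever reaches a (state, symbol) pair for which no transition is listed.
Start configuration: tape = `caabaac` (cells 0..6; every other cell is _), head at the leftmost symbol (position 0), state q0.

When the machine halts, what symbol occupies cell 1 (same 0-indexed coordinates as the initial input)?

_

state=q0 head=0 tape=[c]aabaac__   (q0,c)→(q4,a,R)
state=q4 head=1 tape=a[a]abaac__   (q4,a)→(q3,_,R)
state=q3 head=2 tape=a_[a]baac__   (q3,a)→(q0,a,L)
state=q0 head=1 tape=a[_]abaac__   (q0,_)→(q1,c,R)
state=q1 head=2 tape=ac[a]baac__   (q1,a)→(q0,_,R)
state=q0 head=3 tape=ac_[b]aac__   (q0,b)→(q2,_,L)
state=q2 head=2 tape=ac[_]_aac__   (q2,_)→(q1,c,L)
state=q1 head=1 tape=a[c]c_aac__   (q1,c)→(q0,a,L)
state=q0 head=0 tape=[a]ac_aac__   (q0,a)→(q3,c,R)
state=q3 head=1 tape=c[a]c_aac__   (q3,a)→(q0,a,L)
state=q0 head=0 tape=[c]ac_aac__   (q0,c)→(q4,a,R)
state=q4 head=1 tape=a[a]c_aac__   (q4,a)→(q3,_,R)
state=q3 head=2 tape=a_[c]_aac__   (q3,c)→(q0,_,R)
state=q0 head=3 tape=a__[_]aac__   (q0,_)→(q1,c,R)
state=q1 head=4 tape=a__c[a]ac__   (q1,a)→(q0,_,R)
state=q0 head=5 tape=a__c_[a]c__   (q0,a)→(q3,c,R)
state=q3 head=6 tape=a__c_c[c]__   (q3,c)→(q0,_,R)
state=q0 head=7 tape=a__c_c_[_]_   (q0,_)→(q1,c,R)
state=q1 head=8 tape=a__c_c_c[_]   (q1,_)→(qH,a,L)
state=qH head=7 tape=a__c_c_[c]a
Cell 1 holds _ when M halts.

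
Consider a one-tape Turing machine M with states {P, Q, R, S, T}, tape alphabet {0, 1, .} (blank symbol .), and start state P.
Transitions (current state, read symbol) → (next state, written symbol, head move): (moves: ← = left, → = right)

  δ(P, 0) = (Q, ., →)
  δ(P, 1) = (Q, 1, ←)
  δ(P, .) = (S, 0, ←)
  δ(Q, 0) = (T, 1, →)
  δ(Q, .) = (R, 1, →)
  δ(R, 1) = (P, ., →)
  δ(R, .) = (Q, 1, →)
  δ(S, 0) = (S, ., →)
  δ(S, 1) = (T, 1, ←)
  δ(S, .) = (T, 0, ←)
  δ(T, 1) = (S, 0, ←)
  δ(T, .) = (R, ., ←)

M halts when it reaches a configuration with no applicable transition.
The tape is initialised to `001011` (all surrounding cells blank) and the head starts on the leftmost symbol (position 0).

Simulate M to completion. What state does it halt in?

state=P head=0 tape=.[0]01011   (P,0)→(Q,.,→)
state=Q head=1 tape=..[0]1011   (Q,0)→(T,1,→)
state=T head=2 tape=..1[1]011   (T,1)→(S,0,←)
state=S head=1 tape=..[1]0011   (S,1)→(T,1,←)
state=T head=0 tape=.[.]10011   (T,.)→(R,.,←)
state=R head=-1 tape=[.].10011   (R,.)→(Q,1,→)
state=Q head=0 tape=1[.]10011   (Q,.)→(R,1,→)
state=R head=1 tape=11[1]0011   (R,1)→(P,.,→)
state=P head=2 tape=11.[0]011   (P,0)→(Q,.,→)
state=Q head=3 tape=11..[0]11   (Q,0)→(T,1,→)
state=T head=4 tape=11..1[1]1   (T,1)→(S,0,←)
state=S head=3 tape=11..[1]01   (S,1)→(T,1,←)
state=T head=2 tape=11.[.]101   (T,.)→(R,.,←)
state=R head=1 tape=11[.].101   (R,.)→(Q,1,→)
state=Q head=2 tape=111[.]101   (Q,.)→(R,1,→)
state=R head=3 tape=1111[1]01   (R,1)→(P,.,→)
state=P head=4 tape=1111.[0]1   (P,0)→(Q,.,→)
state=Q head=5 tape=1111..[1]
No transition is defined for (Q, 1); M halts in state Q.

Q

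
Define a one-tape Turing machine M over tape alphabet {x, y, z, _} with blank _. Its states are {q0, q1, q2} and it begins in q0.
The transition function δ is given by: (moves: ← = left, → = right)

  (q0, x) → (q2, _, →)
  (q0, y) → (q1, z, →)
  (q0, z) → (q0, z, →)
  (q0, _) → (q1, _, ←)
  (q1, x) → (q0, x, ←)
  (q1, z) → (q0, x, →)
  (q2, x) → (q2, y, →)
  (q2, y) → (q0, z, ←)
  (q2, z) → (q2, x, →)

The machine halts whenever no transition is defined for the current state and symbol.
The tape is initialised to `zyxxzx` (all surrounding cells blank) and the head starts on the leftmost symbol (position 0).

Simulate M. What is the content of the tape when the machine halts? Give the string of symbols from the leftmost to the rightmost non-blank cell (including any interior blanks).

q0 | [z]yxxzx_   read z → write z, move →, go to q0
q0 | z[y]xxzx_   read y → write z, move →, go to q1
q1 | zz[x]xzx_   read x → write x, move ←, go to q0
q0 | z[z]xxzx_   read z → write z, move →, go to q0
q0 | zz[x]xzx_   read x → write _, move →, go to q2
q2 | zz_[x]zx_   read x → write y, move →, go to q2
q2 | zz_y[z]x_   read z → write x, move →, go to q2
q2 | zz_yx[x]_   read x → write y, move →, go to q2
q2 | zz_yxy[_]
The non-blank tape span at halt is zz_yxy.

zz_yxy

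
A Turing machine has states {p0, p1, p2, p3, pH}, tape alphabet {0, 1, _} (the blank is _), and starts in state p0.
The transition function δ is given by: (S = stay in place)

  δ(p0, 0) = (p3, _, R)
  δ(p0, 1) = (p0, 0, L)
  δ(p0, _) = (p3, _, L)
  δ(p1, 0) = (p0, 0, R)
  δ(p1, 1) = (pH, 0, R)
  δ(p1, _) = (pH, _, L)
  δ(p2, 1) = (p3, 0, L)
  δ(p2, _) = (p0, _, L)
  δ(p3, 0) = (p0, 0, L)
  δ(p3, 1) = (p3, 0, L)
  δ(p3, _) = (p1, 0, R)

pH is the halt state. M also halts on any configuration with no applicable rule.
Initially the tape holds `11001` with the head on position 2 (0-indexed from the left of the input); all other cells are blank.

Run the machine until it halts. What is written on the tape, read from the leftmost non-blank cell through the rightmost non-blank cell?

0_0_0_0

state=p0 head=2 tape=__11[0]01   (p0,0)→(p3,_,R)
state=p3 head=3 tape=__11_[0]1   (p3,0)→(p0,0,L)
state=p0 head=2 tape=__11[_]01   (p0,_)→(p3,_,L)
state=p3 head=1 tape=__1[1]_01   (p3,1)→(p3,0,L)
state=p3 head=0 tape=__[1]0_01   (p3,1)→(p3,0,L)
state=p3 head=-1 tape=_[_]00_01   (p3,_)→(p1,0,R)
state=p1 head=0 tape=_0[0]0_01   (p1,0)→(p0,0,R)
state=p0 head=1 tape=_00[0]_01   (p0,0)→(p3,_,R)
state=p3 head=2 tape=_00_[_]01   (p3,_)→(p1,0,R)
state=p1 head=3 tape=_00_0[0]1   (p1,0)→(p0,0,R)
state=p0 head=4 tape=_00_00[1]   (p0,1)→(p0,0,L)
state=p0 head=3 tape=_00_0[0]0   (p0,0)→(p3,_,R)
state=p3 head=4 tape=_00_0_[0]   (p3,0)→(p0,0,L)
state=p0 head=3 tape=_00_0[_]0   (p0,_)→(p3,_,L)
state=p3 head=2 tape=_00_[0]_0   (p3,0)→(p0,0,L)
state=p0 head=1 tape=_00[_]0_0   (p0,_)→(p3,_,L)
state=p3 head=0 tape=_0[0]_0_0   (p3,0)→(p0,0,L)
state=p0 head=-1 tape=_[0]0_0_0   (p0,0)→(p3,_,R)
state=p3 head=0 tape=__[0]_0_0   (p3,0)→(p0,0,L)
state=p0 head=-1 tape=_[_]0_0_0   (p0,_)→(p3,_,L)
state=p3 head=-2 tape=[_]_0_0_0   (p3,_)→(p1,0,R)
state=p1 head=-1 tape=0[_]0_0_0   (p1,_)→(pH,_,L)
state=pH head=-2 tape=[0]_0_0_0
The non-blank tape span at halt is 0_0_0_0.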